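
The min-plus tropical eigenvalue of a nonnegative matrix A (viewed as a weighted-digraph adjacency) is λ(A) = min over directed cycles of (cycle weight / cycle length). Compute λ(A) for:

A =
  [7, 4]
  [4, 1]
λ(A) = 1

Enumerate directed cycles and compute their means (weight / length). Sample:
  cycle 0 → 0: weight = 7, length = 1, mean = 7/1 ≈ 7.000
  cycle 1 → 1: weight = 1, length = 1, mean = 1/1 ≈ 1.000
  cycle 0 → 1 → 0: weight = 8, length = 2, mean = 8/2 ≈ 4.000
  cycle 1 → 0 → 1: weight = 8, length = 2, mean = 8/2 ≈ 4.000
Minimum mean = 1.000, attained e.g. along the cycle 1 → 1 with weight 1 and length 1. So λ(A) = 1/1 = 1.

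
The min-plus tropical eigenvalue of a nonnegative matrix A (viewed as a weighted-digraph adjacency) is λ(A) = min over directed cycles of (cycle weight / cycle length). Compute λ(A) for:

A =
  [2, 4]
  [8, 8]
λ(A) = 2

Enumerate directed cycles and compute their means (weight / length). Sample:
  cycle 0 → 0: weight = 2, length = 1, mean = 2/1 ≈ 2.000
  cycle 1 → 1: weight = 8, length = 1, mean = 8/1 ≈ 8.000
  cycle 0 → 1 → 0: weight = 12, length = 2, mean = 12/2 ≈ 6.000
  cycle 1 → 0 → 1: weight = 12, length = 2, mean = 12/2 ≈ 6.000
Minimum mean = 2.000, attained e.g. along the cycle 0 → 0 with weight 2 and length 1. So λ(A) = 2/1 = 2.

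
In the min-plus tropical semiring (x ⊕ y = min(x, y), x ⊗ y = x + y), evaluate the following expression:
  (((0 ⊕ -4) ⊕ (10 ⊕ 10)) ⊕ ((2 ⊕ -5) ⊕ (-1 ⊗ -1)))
(((0 ⊕ -4) ⊕ (10 ⊕ 10)) ⊕ ((2 ⊕ -5) ⊕ (-1 ⊗ -1))) = -5

Expand innermost to outermost. Recall ⊕ takes the minimum of its arguments and ⊗ takes their sum. Working out the expression (((0 ⊕ -4) ⊕ (10 ⊕ 10)) ⊕ ((2 ⊕ -5) ⊕ (-1 ⊗ -1))) gives -5.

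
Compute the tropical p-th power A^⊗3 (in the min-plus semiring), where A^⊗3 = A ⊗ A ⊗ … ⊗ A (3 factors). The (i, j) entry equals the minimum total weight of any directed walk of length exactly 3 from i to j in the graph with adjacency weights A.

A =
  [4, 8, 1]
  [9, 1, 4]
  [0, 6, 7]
A^⊗3 =
  [5, 8, 2]
  [5, 3, 5]
  [1, 7, 5]

Each entry (A^⊗3)_ij equals the minimum over all length-3 walks i = v_0 → v_1 → … → v_3 = j of Σ_t A[v_t][v_{t+1}]. For example, for (i, j) = (0, 2) we minimise over 9 possible intermediate vertex sequences; the minimum is 2, attained along the walk 0 → 2 → 0 → 2.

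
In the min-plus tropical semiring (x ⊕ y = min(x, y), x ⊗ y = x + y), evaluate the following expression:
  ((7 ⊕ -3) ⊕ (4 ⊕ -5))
((7 ⊕ -3) ⊕ (4 ⊕ -5)) = -5

Expand innermost to outermost. Recall ⊕ takes the minimum of its arguments and ⊗ takes their sum. Working out the expression ((7 ⊕ -3) ⊕ (4 ⊕ -5)) gives -5.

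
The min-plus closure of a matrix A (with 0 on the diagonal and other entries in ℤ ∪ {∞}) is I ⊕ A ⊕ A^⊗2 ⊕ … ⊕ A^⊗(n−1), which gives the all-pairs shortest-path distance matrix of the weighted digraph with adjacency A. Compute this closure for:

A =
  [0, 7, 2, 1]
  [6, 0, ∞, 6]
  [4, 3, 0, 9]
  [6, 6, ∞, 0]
Closure =
  [0, 5, 2, 1]
  [6, 0, 8, 6]
  [4, 3, 0, 5]
  [6, 6, 8, 0]

This is the Floyd-Warshall all-pairs shortest-path computation. For each intermediate vertex k = 0, 1, …, 3, update dist[i][j] ← min(dist[i][j], dist[i][k] + dist[k][j]). The final matrix gives, for each (i, j), the minimum total weight of any directed path from i to j (possibly empty when i = j).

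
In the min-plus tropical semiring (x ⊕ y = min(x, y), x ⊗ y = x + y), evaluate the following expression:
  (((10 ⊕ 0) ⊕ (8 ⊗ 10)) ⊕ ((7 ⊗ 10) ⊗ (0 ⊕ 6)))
(((10 ⊕ 0) ⊕ (8 ⊗ 10)) ⊕ ((7 ⊗ 10) ⊗ (0 ⊕ 6))) = 0

Expand innermost to outermost. Recall ⊕ takes the minimum of its arguments and ⊗ takes their sum. Working out the expression (((10 ⊕ 0) ⊕ (8 ⊗ 10)) ⊕ ((7 ⊗ 10) ⊗ (0 ⊕ 6))) gives 0.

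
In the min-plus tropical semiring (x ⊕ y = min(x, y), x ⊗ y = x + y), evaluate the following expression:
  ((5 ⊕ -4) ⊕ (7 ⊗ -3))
((5 ⊕ -4) ⊕ (7 ⊗ -3)) = -4

Expand innermost to outermost. Recall ⊕ takes the minimum of its arguments and ⊗ takes their sum. Working out the expression ((5 ⊕ -4) ⊕ (7 ⊗ -3)) gives -4.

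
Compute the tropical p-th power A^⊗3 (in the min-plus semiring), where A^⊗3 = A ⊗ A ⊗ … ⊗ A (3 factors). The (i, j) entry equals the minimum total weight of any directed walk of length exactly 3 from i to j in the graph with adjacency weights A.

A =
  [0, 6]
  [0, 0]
A^⊗3 =
  [0, 6]
  [0, 0]

Each entry (A^⊗3)_ij equals the minimum over all length-3 walks i = v_0 → v_1 → … → v_3 = j of Σ_t A[v_t][v_{t+1}]. For example, for (i, j) = (0, 1) we minimise over 4 possible intermediate vertex sequences; the minimum is 6, attained along the walk 0 → 0 → 0 → 1.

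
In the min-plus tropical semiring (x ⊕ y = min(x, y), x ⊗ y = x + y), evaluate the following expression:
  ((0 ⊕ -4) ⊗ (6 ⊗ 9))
((0 ⊕ -4) ⊗ (6 ⊗ 9)) = 11

Expand innermost to outermost. Recall ⊕ takes the minimum of its arguments and ⊗ takes their sum. Working out the expression ((0 ⊕ -4) ⊗ (6 ⊗ 9)) gives 11.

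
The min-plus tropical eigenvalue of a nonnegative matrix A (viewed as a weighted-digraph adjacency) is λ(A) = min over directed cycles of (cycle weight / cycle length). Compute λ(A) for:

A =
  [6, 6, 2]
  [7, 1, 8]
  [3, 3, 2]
λ(A) = 1

Enumerate directed cycles and compute their means (weight / length). Sample:
  cycle 0 → 0: weight = 6, length = 1, mean = 6/1 ≈ 6.000
  cycle 1 → 1: weight = 1, length = 1, mean = 1/1 ≈ 1.000
  cycle 2 → 2: weight = 2, length = 1, mean = 2/1 ≈ 2.000
  cycle 0 → 1 → 0: weight = 13, length = 2, mean = 13/2 ≈ 6.500
  cycle 0 → 2 → 0: weight = 5, length = 2, mean = 5/2 ≈ 2.500
  cycle 1 → 0 → 1: weight = 13, length = 2, mean = 13/2 ≈ 6.500
Minimum mean = 1.000, attained e.g. along the cycle 1 → 1 with weight 1 and length 1. So λ(A) = 1/1 = 1.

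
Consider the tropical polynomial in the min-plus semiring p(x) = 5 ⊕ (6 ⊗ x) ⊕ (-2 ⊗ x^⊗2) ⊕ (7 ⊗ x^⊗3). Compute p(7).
p(7) = 5

A tropical monomial a ⊗ x^⊗i evaluates to a + i · x. Evaluating each term at x = 7:
  Term 0 contributes 5 + 0 · 7 = 5
  Term 1 contributes 6 + 1 · 7 = 13
  Term 2 contributes -2 + 2 · 7 = 12
  Term 3 contributes 7 + 3 · 7 = 28
p(7) = ⊕ of these = min[5, 13, 12, 28] = 5.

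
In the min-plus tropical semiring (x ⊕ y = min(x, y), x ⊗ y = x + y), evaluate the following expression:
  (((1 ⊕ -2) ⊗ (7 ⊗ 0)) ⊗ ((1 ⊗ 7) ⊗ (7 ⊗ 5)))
(((1 ⊕ -2) ⊗ (7 ⊗ 0)) ⊗ ((1 ⊗ 7) ⊗ (7 ⊗ 5))) = 25

Expand innermost to outermost. Recall ⊕ takes the minimum of its arguments and ⊗ takes their sum. Working out the expression (((1 ⊕ -2) ⊗ (7 ⊗ 0)) ⊗ ((1 ⊗ 7) ⊗ (7 ⊗ 5))) gives 25.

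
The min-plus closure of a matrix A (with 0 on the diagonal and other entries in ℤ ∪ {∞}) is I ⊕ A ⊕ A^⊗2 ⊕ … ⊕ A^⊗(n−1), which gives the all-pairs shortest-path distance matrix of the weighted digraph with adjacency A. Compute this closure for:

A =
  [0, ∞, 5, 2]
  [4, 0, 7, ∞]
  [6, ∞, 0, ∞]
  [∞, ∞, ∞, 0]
Closure =
  [0, ∞, 5, 2]
  [4, 0, 7, 6]
  [6, ∞, 0, 8]
  [∞, ∞, ∞, 0]

This is the Floyd-Warshall all-pairs shortest-path computation. For each intermediate vertex k = 0, 1, …, 3, update dist[i][j] ← min(dist[i][j], dist[i][k] + dist[k][j]). The final matrix gives, for each (i, j), the minimum total weight of any directed path from i to j (possibly empty when i = j).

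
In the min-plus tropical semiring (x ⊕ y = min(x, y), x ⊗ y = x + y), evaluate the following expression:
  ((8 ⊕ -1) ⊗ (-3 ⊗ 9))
((8 ⊕ -1) ⊗ (-3 ⊗ 9)) = 5

Expand innermost to outermost. Recall ⊕ takes the minimum of its arguments and ⊗ takes their sum. Working out the expression ((8 ⊕ -1) ⊗ (-3 ⊗ 9)) gives 5.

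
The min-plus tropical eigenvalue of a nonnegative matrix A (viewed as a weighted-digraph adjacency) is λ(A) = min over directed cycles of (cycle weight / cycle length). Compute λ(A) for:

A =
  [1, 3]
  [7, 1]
λ(A) = 1

Enumerate directed cycles and compute their means (weight / length). Sample:
  cycle 0 → 0: weight = 1, length = 1, mean = 1/1 ≈ 1.000
  cycle 1 → 1: weight = 1, length = 1, mean = 1/1 ≈ 1.000
  cycle 0 → 1 → 0: weight = 10, length = 2, mean = 10/2 ≈ 5.000
  cycle 1 → 0 → 1: weight = 10, length = 2, mean = 10/2 ≈ 5.000
Minimum mean = 1.000, attained e.g. along the cycle 0 → 0 with weight 1 and length 1. So λ(A) = 1/1 = 1.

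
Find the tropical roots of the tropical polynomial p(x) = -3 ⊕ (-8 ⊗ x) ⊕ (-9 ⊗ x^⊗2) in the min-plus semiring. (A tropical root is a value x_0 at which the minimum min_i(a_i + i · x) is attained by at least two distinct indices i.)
Roots: {1, 5}

Each tropical root is a break point of the lower envelope of the lines y = a_i + i · x (there are 3 lines, with slopes 0, 1, ..., 2). Only the lines that attain the minimum somewhere contribute to roots; other lines are dominated. Here the surviving (envelope) indices are i = 2, i = 1, i = 0.
Intersections between consecutive envelope lines give the roots: for adjacent envelope indices i < j the intersection is x = (a_i − a_j) / (j − i). Reading off the sorted break points: {1, 5}.
Verification: at each break x_0, at least two indices attain the minimum of min_i(a_i + i · x_0).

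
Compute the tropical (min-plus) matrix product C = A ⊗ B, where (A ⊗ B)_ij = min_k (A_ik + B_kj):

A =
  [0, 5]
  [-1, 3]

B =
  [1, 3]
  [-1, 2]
A ⊗ B =
  [1, 3]
  [0, 2]

Apply the min-plus product entry-by-entry:
  C[0][0] = min over k of (A[0][0] + B[0][0] = 0 + 1 = 1, A[0][1] + B[1][0] = 5 + -1 = 4) = 1 (attained at k = 0)
  C[0][1] = min over k of (A[0][0] + B[0][1] = 0 + 3 = 3, A[0][1] + B[1][1] = 5 + 2 = 7) = 3 (attained at k = 0)
  C[1][0] = min over k of (A[1][0] + B[0][0] = -1 + 1 = 0, A[1][1] + B[1][0] = 3 + -1 = 2) = 0 (attained at k = 0)
  C[1][1] = min over k of (A[1][0] + B[0][1] = -1 + 3 = 2, A[1][1] + B[1][1] = 3 + 2 = 5) = 2 (attained at k = 0)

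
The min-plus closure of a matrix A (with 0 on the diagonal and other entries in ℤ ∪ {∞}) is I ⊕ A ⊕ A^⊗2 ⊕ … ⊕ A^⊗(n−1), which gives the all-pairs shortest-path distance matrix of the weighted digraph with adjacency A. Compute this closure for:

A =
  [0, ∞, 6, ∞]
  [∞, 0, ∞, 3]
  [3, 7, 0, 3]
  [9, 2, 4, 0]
Closure =
  [0, 11, 6, 9]
  [10, 0, 7, 3]
  [3, 5, 0, 3]
  [7, 2, 4, 0]

This is the Floyd-Warshall all-pairs shortest-path computation. For each intermediate vertex k = 0, 1, …, 3, update dist[i][j] ← min(dist[i][j], dist[i][k] + dist[k][j]). The final matrix gives, for each (i, j), the minimum total weight of any directed path from i to j (possibly empty when i = j).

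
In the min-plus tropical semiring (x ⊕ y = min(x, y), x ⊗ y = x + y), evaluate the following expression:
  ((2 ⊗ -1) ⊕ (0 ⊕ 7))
((2 ⊗ -1) ⊕ (0 ⊕ 7)) = 0

Expand innermost to outermost. Recall ⊕ takes the minimum of its arguments and ⊗ takes their sum. Working out the expression ((2 ⊗ -1) ⊕ (0 ⊕ 7)) gives 0.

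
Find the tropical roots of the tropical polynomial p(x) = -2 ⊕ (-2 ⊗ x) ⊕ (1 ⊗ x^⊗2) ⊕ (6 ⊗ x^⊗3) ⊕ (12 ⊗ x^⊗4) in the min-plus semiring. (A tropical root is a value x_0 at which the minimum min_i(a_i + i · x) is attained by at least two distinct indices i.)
Roots: {-6, -5, -3, 0}

Each tropical root is a break point of the lower envelope of the lines y = a_i + i · x (there are 5 lines, with slopes 0, 1, ..., 4). Only the lines that attain the minimum somewhere contribute to roots; other lines are dominated. Here the surviving (envelope) indices are i = 4, i = 3, i = 2, i = 1, i = 0.
Intersections between consecutive envelope lines give the roots: for adjacent envelope indices i < j the intersection is x = (a_i − a_j) / (j − i). Reading off the sorted break points: {-6, -5, -3, 0}.
Verification: at each break x_0, at least two indices attain the minimum of min_i(a_i + i · x_0).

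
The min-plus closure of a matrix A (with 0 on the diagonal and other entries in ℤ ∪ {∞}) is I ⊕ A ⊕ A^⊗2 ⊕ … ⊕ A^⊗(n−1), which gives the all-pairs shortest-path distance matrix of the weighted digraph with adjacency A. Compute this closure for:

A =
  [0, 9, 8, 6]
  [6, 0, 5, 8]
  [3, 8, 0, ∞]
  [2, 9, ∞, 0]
Closure =
  [0, 9, 8, 6]
  [6, 0, 5, 8]
  [3, 8, 0, 9]
  [2, 9, 10, 0]

This is the Floyd-Warshall all-pairs shortest-path computation. For each intermediate vertex k = 0, 1, …, 3, update dist[i][j] ← min(dist[i][j], dist[i][k] + dist[k][j]). The final matrix gives, for each (i, j), the minimum total weight of any directed path from i to j (possibly empty when i = j).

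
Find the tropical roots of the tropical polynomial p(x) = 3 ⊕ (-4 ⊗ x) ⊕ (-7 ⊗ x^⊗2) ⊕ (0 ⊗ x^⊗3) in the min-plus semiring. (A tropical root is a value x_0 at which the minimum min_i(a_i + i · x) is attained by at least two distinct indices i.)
Roots: {-7, 3, 7}

Each tropical root is a break point of the lower envelope of the lines y = a_i + i · x (there are 4 lines, with slopes 0, 1, ..., 3). Only the lines that attain the minimum somewhere contribute to roots; other lines are dominated. Here the surviving (envelope) indices are i = 3, i = 2, i = 1, i = 0.
Intersections between consecutive envelope lines give the roots: for adjacent envelope indices i < j the intersection is x = (a_i − a_j) / (j − i). Reading off the sorted break points: {-7, 3, 7}.
Verification: at each break x_0, at least two indices attain the minimum of min_i(a_i + i · x_0).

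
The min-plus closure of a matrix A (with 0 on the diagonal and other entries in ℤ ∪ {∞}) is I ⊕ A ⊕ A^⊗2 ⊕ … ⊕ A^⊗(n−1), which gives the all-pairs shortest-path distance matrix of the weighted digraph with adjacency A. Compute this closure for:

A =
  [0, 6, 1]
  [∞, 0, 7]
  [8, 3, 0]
Closure =
  [0, 4, 1]
  [15, 0, 7]
  [8, 3, 0]

This is the Floyd-Warshall all-pairs shortest-path computation. For each intermediate vertex k = 0, 1, …, 2, update dist[i][j] ← min(dist[i][j], dist[i][k] + dist[k][j]). The final matrix gives, for each (i, j), the minimum total weight of any directed path from i to j (possibly empty when i = j).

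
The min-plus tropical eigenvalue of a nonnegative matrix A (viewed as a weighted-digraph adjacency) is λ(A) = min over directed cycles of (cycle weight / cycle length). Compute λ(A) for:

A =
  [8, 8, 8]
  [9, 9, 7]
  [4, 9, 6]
λ(A) = 6

Enumerate directed cycles and compute their means (weight / length). Sample:
  cycle 0 → 0: weight = 8, length = 1, mean = 8/1 ≈ 8.000
  cycle 1 → 1: weight = 9, length = 1, mean = 9/1 ≈ 9.000
  cycle 2 → 2: weight = 6, length = 1, mean = 6/1 ≈ 6.000
  cycle 0 → 1 → 0: weight = 17, length = 2, mean = 17/2 ≈ 8.500
  cycle 0 → 2 → 0: weight = 12, length = 2, mean = 12/2 ≈ 6.000
  cycle 1 → 0 → 1: weight = 17, length = 2, mean = 17/2 ≈ 8.500
Minimum mean = 6.000, attained e.g. along the cycle 2 → 2 with weight 6 and length 1. So λ(A) = 6/1 = 6.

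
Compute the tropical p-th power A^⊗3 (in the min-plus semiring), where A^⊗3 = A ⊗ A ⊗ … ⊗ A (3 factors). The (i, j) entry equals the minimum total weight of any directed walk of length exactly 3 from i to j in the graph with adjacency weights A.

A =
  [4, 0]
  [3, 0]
A^⊗3 =
  [3, 0]
  [3, 0]

Each entry (A^⊗3)_ij equals the minimum over all length-3 walks i = v_0 → v_1 → … → v_3 = j of Σ_t A[v_t][v_{t+1}]. For example, for (i, j) = (0, 1) we minimise over 4 possible intermediate vertex sequences; the minimum is 0, attained along the walk 0 → 1 → 1 → 1.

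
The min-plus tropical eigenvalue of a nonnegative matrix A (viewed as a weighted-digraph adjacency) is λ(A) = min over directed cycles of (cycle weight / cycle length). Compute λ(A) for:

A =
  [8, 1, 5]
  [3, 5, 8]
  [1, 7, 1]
λ(A) = 1

Enumerate directed cycles and compute their means (weight / length). Sample:
  cycle 0 → 0: weight = 8, length = 1, mean = 8/1 ≈ 8.000
  cycle 1 → 1: weight = 5, length = 1, mean = 5/1 ≈ 5.000
  cycle 2 → 2: weight = 1, length = 1, mean = 1/1 ≈ 1.000
  cycle 0 → 1 → 0: weight = 4, length = 2, mean = 4/2 ≈ 2.000
  cycle 0 → 2 → 0: weight = 6, length = 2, mean = 6/2 ≈ 3.000
  cycle 1 → 0 → 1: weight = 4, length = 2, mean = 4/2 ≈ 2.000
Minimum mean = 1.000, attained e.g. along the cycle 2 → 2 with weight 1 and length 1. So λ(A) = 1/1 = 1.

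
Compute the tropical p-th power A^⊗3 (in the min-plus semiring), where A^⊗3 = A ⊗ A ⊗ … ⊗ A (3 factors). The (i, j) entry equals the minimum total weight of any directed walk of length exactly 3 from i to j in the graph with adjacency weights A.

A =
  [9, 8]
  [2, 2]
A^⊗3 =
  [12, 12]
  [6, 6]

Each entry (A^⊗3)_ij equals the minimum over all length-3 walks i = v_0 → v_1 → … → v_3 = j of Σ_t A[v_t][v_{t+1}]. For example, for (i, j) = (0, 1) we minimise over 4 possible intermediate vertex sequences; the minimum is 12, attained along the walk 0 → 1 → 1 → 1.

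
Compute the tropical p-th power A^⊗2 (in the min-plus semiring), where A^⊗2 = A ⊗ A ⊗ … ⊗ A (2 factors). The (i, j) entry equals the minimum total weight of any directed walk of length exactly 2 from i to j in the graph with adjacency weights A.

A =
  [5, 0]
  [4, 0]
A^⊗2 =
  [4, 0]
  [4, 0]

Each entry (A^⊗2)_ij equals the minimum over all length-2 walks i = v_0 → v_1 → … → v_2 = j of Σ_t A[v_t][v_{t+1}]. For example, for (i, j) = (0, 1) we minimise over 2 possible intermediate vertex sequences; the minimum is 0, attained along the walk 0 → 1 → 1.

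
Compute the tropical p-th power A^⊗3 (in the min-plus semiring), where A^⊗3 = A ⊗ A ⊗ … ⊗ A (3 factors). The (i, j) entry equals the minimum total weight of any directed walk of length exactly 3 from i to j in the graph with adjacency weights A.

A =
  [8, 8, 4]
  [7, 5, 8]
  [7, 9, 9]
A^⊗3 =
  [19, 18, 15]
  [17, 15, 16]
  [18, 19, 19]

Each entry (A^⊗3)_ij equals the minimum over all length-3 walks i = v_0 → v_1 → … → v_3 = j of Σ_t A[v_t][v_{t+1}]. For example, for (i, j) = (0, 2) we minimise over 9 possible intermediate vertex sequences; the minimum is 15, attained along the walk 0 → 2 → 0 → 2.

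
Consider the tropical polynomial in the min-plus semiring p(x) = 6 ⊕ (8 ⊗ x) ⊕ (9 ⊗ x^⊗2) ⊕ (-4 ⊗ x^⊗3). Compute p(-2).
p(-2) = -10

A tropical monomial a ⊗ x^⊗i evaluates to a + i · x. Evaluating each term at x = -2:
  Term 0 contributes 6 + 0 · -2 = 6
  Term 1 contributes 8 + 1 · -2 = 6
  Term 2 contributes 9 + 2 · -2 = 5
  Term 3 contributes -4 + 3 · -2 = -10
p(-2) = ⊕ of these = min[6, 6, 5, -10] = -10.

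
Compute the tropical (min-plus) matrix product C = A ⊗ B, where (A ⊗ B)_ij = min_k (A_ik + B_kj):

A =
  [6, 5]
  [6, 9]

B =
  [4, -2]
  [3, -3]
A ⊗ B =
  [8, 2]
  [10, 4]

Apply the min-plus product entry-by-entry:
  C[0][0] = min over k of (A[0][0] + B[0][0] = 6 + 4 = 10, A[0][1] + B[1][0] = 5 + 3 = 8) = 8 (attained at k = 1)
  C[0][1] = min over k of (A[0][0] + B[0][1] = 6 + -2 = 4, A[0][1] + B[1][1] = 5 + -3 = 2) = 2 (attained at k = 1)
  C[1][0] = min over k of (A[1][0] + B[0][0] = 6 + 4 = 10, A[1][1] + B[1][0] = 9 + 3 = 12) = 10 (attained at k = 0)
  C[1][1] = min over k of (A[1][0] + B[0][1] = 6 + -2 = 4, A[1][1] + B[1][1] = 9 + -3 = 6) = 4 (attained at k = 0)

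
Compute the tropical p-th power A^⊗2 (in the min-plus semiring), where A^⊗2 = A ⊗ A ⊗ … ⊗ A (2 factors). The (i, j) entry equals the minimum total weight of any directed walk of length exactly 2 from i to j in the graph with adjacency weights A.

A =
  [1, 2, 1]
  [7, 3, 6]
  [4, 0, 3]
A^⊗2 =
  [2, 1, 2]
  [8, 6, 8]
  [5, 3, 5]

Each entry (A^⊗2)_ij equals the minimum over all length-2 walks i = v_0 → v_1 → … → v_2 = j of Σ_t A[v_t][v_{t+1}]. For example, for (i, j) = (0, 2) we minimise over 3 possible intermediate vertex sequences; the minimum is 2, attained along the walk 0 → 0 → 2.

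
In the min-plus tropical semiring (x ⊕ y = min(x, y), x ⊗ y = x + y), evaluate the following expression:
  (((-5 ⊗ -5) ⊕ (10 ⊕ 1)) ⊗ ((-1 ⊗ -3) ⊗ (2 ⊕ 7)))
(((-5 ⊗ -5) ⊕ (10 ⊕ 1)) ⊗ ((-1 ⊗ -3) ⊗ (2 ⊕ 7))) = -12

Expand innermost to outermost. Recall ⊕ takes the minimum of its arguments and ⊗ takes their sum. Working out the expression (((-5 ⊗ -5) ⊕ (10 ⊕ 1)) ⊗ ((-1 ⊗ -3) ⊗ (2 ⊕ 7))) gives -12.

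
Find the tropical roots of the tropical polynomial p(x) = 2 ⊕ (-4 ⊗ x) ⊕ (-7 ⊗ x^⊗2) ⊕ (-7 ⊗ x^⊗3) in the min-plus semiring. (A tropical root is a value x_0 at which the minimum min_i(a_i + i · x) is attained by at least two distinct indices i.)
Roots: {0, 3, 6}

Each tropical root is a break point of the lower envelope of the lines y = a_i + i · x (there are 4 lines, with slopes 0, 1, ..., 3). Only the lines that attain the minimum somewhere contribute to roots; other lines are dominated. Here the surviving (envelope) indices are i = 3, i = 2, i = 1, i = 0.
Intersections between consecutive envelope lines give the roots: for adjacent envelope indices i < j the intersection is x = (a_i − a_j) / (j − i). Reading off the sorted break points: {0, 3, 6}.
Verification: at each break x_0, at least two indices attain the minimum of min_i(a_i + i · x_0).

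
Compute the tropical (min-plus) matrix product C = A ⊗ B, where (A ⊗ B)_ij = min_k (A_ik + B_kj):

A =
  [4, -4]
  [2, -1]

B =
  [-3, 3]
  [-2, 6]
A ⊗ B =
  [-6, 2]
  [-3, 5]

Apply the min-plus product entry-by-entry:
  C[0][0] = min over k of (A[0][0] + B[0][0] = 4 + -3 = 1, A[0][1] + B[1][0] = -4 + -2 = -6) = -6 (attained at k = 1)
  C[0][1] = min over k of (A[0][0] + B[0][1] = 4 + 3 = 7, A[0][1] + B[1][1] = -4 + 6 = 2) = 2 (attained at k = 1)
  C[1][0] = min over k of (A[1][0] + B[0][0] = 2 + -3 = -1, A[1][1] + B[1][0] = -1 + -2 = -3) = -3 (attained at k = 1)
  C[1][1] = min over k of (A[1][0] + B[0][1] = 2 + 3 = 5, A[1][1] + B[1][1] = -1 + 6 = 5) = 5 (attained at k = 0)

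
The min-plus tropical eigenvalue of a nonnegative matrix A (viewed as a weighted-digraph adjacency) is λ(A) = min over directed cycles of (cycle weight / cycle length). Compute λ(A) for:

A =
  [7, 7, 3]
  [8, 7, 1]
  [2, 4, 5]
λ(A) = 5/2

Enumerate directed cycles and compute their means (weight / length). Sample:
  cycle 0 → 0: weight = 7, length = 1, mean = 7/1 ≈ 7.000
  cycle 1 → 1: weight = 7, length = 1, mean = 7/1 ≈ 7.000
  cycle 2 → 2: weight = 5, length = 1, mean = 5/1 ≈ 5.000
  cycle 0 → 1 → 0: weight = 15, length = 2, mean = 15/2 ≈ 7.500
  cycle 0 → 2 → 0: weight = 5, length = 2, mean = 5/2 ≈ 2.500
  cycle 1 → 0 → 1: weight = 15, length = 2, mean = 15/2 ≈ 7.500
Minimum mean = 2.500, attained e.g. along the cycle 0 → 2 → 0 with weight 5 and length 2. So λ(A) = 5/2 = 5/2.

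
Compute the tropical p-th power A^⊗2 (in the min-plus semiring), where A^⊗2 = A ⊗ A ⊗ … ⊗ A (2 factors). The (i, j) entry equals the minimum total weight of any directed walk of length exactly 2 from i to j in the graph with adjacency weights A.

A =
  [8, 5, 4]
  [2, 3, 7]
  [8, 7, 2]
A^⊗2 =
  [7, 8, 6]
  [5, 6, 6]
  [9, 9, 4]

Each entry (A^⊗2)_ij equals the minimum over all length-2 walks i = v_0 → v_1 → … → v_2 = j of Σ_t A[v_t][v_{t+1}]. For example, for (i, j) = (0, 2) we minimise over 3 possible intermediate vertex sequences; the minimum is 6, attained along the walk 0 → 2 → 2.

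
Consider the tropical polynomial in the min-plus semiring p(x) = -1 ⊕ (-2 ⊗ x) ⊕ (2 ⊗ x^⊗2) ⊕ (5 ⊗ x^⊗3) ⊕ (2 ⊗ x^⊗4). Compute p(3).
p(3) = -1

A tropical monomial a ⊗ x^⊗i evaluates to a + i · x. Evaluating each term at x = 3:
  Term 0 contributes -1 + 0 · 3 = -1
  Term 1 contributes -2 + 1 · 3 = 1
  Term 2 contributes 2 + 2 · 3 = 8
  Term 3 contributes 5 + 3 · 3 = 14
  Term 4 contributes 2 + 4 · 3 = 14
p(3) = ⊕ of these = min[-1, 1, 8, 14, 14] = -1.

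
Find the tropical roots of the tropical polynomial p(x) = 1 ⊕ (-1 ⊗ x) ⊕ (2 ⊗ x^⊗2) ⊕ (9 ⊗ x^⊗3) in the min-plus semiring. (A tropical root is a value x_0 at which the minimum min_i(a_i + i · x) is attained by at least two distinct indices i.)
Roots: {-7, -3, 2}

Each tropical root is a break point of the lower envelope of the lines y = a_i + i · x (there are 4 lines, with slopes 0, 1, ..., 3). Only the lines that attain the minimum somewhere contribute to roots; other lines are dominated. Here the surviving (envelope) indices are i = 3, i = 2, i = 1, i = 0.
Intersections between consecutive envelope lines give the roots: for adjacent envelope indices i < j the intersection is x = (a_i − a_j) / (j − i). Reading off the sorted break points: {-7, -3, 2}.
Verification: at each break x_0, at least two indices attain the minimum of min_i(a_i + i · x_0).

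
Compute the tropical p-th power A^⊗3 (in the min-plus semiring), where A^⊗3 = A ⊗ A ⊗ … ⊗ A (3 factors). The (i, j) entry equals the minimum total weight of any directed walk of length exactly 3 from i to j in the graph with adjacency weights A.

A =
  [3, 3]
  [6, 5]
A^⊗3 =
  [9, 9]
  [12, 12]

Each entry (A^⊗3)_ij equals the minimum over all length-3 walks i = v_0 → v_1 → … → v_3 = j of Σ_t A[v_t][v_{t+1}]. For example, for (i, j) = (0, 1) we minimise over 4 possible intermediate vertex sequences; the minimum is 9, attained along the walk 0 → 0 → 0 → 1.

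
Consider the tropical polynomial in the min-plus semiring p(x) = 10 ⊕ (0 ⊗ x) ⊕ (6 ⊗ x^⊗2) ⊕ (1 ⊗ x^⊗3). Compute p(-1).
p(-1) = -2

A tropical monomial a ⊗ x^⊗i evaluates to a + i · x. Evaluating each term at x = -1:
  Term 0 contributes 10 + 0 · -1 = 10
  Term 1 contributes 0 + 1 · -1 = -1
  Term 2 contributes 6 + 2 · -1 = 4
  Term 3 contributes 1 + 3 · -1 = -2
p(-1) = ⊕ of these = min[10, -1, 4, -2] = -2.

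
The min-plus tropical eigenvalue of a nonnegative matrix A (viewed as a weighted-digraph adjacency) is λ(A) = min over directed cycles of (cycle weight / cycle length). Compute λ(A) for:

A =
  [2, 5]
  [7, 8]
λ(A) = 2

Enumerate directed cycles and compute their means (weight / length). Sample:
  cycle 0 → 0: weight = 2, length = 1, mean = 2/1 ≈ 2.000
  cycle 1 → 1: weight = 8, length = 1, mean = 8/1 ≈ 8.000
  cycle 0 → 1 → 0: weight = 12, length = 2, mean = 12/2 ≈ 6.000
  cycle 1 → 0 → 1: weight = 12, length = 2, mean = 12/2 ≈ 6.000
Minimum mean = 2.000, attained e.g. along the cycle 0 → 0 with weight 2 and length 1. So λ(A) = 2/1 = 2.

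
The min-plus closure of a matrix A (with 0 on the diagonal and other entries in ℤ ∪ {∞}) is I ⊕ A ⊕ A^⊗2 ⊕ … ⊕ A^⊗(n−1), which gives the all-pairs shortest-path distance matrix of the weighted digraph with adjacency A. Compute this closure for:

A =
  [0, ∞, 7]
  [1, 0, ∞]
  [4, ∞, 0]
Closure =
  [0, ∞, 7]
  [1, 0, 8]
  [4, ∞, 0]

This is the Floyd-Warshall all-pairs shortest-path computation. For each intermediate vertex k = 0, 1, …, 2, update dist[i][j] ← min(dist[i][j], dist[i][k] + dist[k][j]). The final matrix gives, for each (i, j), the minimum total weight of any directed path from i to j (possibly empty when i = j).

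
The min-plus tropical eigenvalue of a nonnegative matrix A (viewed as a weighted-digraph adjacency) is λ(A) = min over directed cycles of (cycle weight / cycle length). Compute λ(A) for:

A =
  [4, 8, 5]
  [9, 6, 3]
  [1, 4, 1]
λ(A) = 1

Enumerate directed cycles and compute their means (weight / length). Sample:
  cycle 0 → 0: weight = 4, length = 1, mean = 4/1 ≈ 4.000
  cycle 1 → 1: weight = 6, length = 1, mean = 6/1 ≈ 6.000
  cycle 2 → 2: weight = 1, length = 1, mean = 1/1 ≈ 1.000
  cycle 0 → 1 → 0: weight = 17, length = 2, mean = 17/2 ≈ 8.500
  cycle 0 → 2 → 0: weight = 6, length = 2, mean = 6/2 ≈ 3.000
  cycle 1 → 0 → 1: weight = 17, length = 2, mean = 17/2 ≈ 8.500
Minimum mean = 1.000, attained e.g. along the cycle 2 → 2 with weight 1 and length 1. So λ(A) = 1/1 = 1.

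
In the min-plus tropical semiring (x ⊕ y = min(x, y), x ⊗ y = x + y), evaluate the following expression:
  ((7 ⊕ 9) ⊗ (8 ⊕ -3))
((7 ⊕ 9) ⊗ (8 ⊕ -3)) = 4

Expand innermost to outermost. Recall ⊕ takes the minimum of its arguments and ⊗ takes their sum. Working out the expression ((7 ⊕ 9) ⊗ (8 ⊕ -3)) gives 4.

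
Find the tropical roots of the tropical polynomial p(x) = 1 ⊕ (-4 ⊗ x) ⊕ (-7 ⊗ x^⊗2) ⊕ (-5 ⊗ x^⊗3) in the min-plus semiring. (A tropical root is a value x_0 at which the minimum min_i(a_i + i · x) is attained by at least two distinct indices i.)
Roots: {-2, 3, 5}

Each tropical root is a break point of the lower envelope of the lines y = a_i + i · x (there are 4 lines, with slopes 0, 1, ..., 3). Only the lines that attain the minimum somewhere contribute to roots; other lines are dominated. Here the surviving (envelope) indices are i = 3, i = 2, i = 1, i = 0.
Intersections between consecutive envelope lines give the roots: for adjacent envelope indices i < j the intersection is x = (a_i − a_j) / (j − i). Reading off the sorted break points: {-2, 3, 5}.
Verification: at each break x_0, at least two indices attain the minimum of min_i(a_i + i · x_0).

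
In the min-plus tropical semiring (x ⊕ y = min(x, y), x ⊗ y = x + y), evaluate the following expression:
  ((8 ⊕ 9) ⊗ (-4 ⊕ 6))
((8 ⊕ 9) ⊗ (-4 ⊕ 6)) = 4

Expand innermost to outermost. Recall ⊕ takes the minimum of its arguments and ⊗ takes their sum. Working out the expression ((8 ⊕ 9) ⊗ (-4 ⊕ 6)) gives 4.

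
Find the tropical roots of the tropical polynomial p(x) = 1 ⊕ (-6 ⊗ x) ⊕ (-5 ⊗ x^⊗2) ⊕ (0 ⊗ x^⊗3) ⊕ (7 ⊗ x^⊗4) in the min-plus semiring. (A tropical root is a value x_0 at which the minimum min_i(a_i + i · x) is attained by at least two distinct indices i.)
Roots: {-7, -5, -1, 7}

Each tropical root is a break point of the lower envelope of the lines y = a_i + i · x (there are 5 lines, with slopes 0, 1, ..., 4). Only the lines that attain the minimum somewhere contribute to roots; other lines are dominated. Here the surviving (envelope) indices are i = 4, i = 3, i = 2, i = 1, i = 0.
Intersections between consecutive envelope lines give the roots: for adjacent envelope indices i < j the intersection is x = (a_i − a_j) / (j − i). Reading off the sorted break points: {-7, -5, -1, 7}.
Verification: at each break x_0, at least two indices attain the minimum of min_i(a_i + i · x_0).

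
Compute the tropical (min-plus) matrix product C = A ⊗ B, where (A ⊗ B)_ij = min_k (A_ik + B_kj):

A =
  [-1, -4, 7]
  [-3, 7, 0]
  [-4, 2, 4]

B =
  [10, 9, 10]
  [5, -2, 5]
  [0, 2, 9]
A ⊗ B =
  [1, -6, 1]
  [0, 2, 7]
  [4, 0, 6]

Apply the min-plus product entry-by-entry:
  C[0][0] = min over k of (A[0][0] + B[0][0] = -1 + 10 = 9, A[0][1] + B[1][0] = -4 + 5 = 1, A[0][2] + B[2][0] = 7 + 0 = 7) = 1 (attained at k = 1)
  C[0][1] = min over k of (A[0][0] + B[0][1] = -1 + 9 = 8, A[0][1] + B[1][1] = -4 + -2 = -6, A[0][2] + B[2][1] = 7 + 2 = 9) = -6 (attained at k = 1)
  C[0][2] = min over k of (A[0][0] + B[0][2] = -1 + 10 = 9, A[0][1] + B[1][2] = -4 + 5 = 1, A[0][2] + B[2][2] = 7 + 9 = 16) = 1 (attained at k = 1)
  C[1][0] = min over k of (A[1][0] + B[0][0] = -3 + 10 = 7, A[1][1] + B[1][0] = 7 + 5 = 12, A[1][2] + B[2][0] = 0 + 0 = 0) = 0 (attained at k = 2)
  C[1][1] = min over k of (A[1][0] + B[0][1] = -3 + 9 = 6, A[1][1] + B[1][1] = 7 + -2 = 5, A[1][2] + B[2][1] = 0 + 2 = 2) = 2 (attained at k = 2)
  C[1][2] = min over k of (A[1][0] + B[0][2] = -3 + 10 = 7, A[1][1] + B[1][2] = 7 + 5 = 12, A[1][2] + B[2][2] = 0 + 9 = 9) = 7 (attained at k = 0)
  C[2][0] = min over k of (A[2][0] + B[0][0] = -4 + 10 = 6, A[2][1] + B[1][0] = 2 + 5 = 7, A[2][2] + B[2][0] = 4 + 0 = 4) = 4 (attained at k = 2)
  C[2][1] = min over k of (A[2][0] + B[0][1] = -4 + 9 = 5, A[2][1] + B[1][1] = 2 + -2 = 0, A[2][2] + B[2][1] = 4 + 2 = 6) = 0 (attained at k = 1)
  C[2][2] = min over k of (A[2][0] + B[0][2] = -4 + 10 = 6, A[2][1] + B[1][2] = 2 + 5 = 7, A[2][2] + B[2][2] = 4 + 9 = 13) = 6 (attained at k = 0)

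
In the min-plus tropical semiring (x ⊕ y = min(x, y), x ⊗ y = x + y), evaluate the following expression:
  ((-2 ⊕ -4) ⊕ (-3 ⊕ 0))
((-2 ⊕ -4) ⊕ (-3 ⊕ 0)) = -4

Expand innermost to outermost. Recall ⊕ takes the minimum of its arguments and ⊗ takes their sum. Working out the expression ((-2 ⊕ -4) ⊕ (-3 ⊕ 0)) gives -4.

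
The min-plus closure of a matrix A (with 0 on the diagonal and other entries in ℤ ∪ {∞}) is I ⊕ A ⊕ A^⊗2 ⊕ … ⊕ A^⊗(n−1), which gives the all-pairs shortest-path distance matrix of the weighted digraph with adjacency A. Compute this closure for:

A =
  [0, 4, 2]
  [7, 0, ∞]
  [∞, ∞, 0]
Closure =
  [0, 4, 2]
  [7, 0, 9]
  [∞, ∞, 0]

This is the Floyd-Warshall all-pairs shortest-path computation. For each intermediate vertex k = 0, 1, …, 2, update dist[i][j] ← min(dist[i][j], dist[i][k] + dist[k][j]). The final matrix gives, for each (i, j), the minimum total weight of any directed path from i to j (possibly empty when i = j).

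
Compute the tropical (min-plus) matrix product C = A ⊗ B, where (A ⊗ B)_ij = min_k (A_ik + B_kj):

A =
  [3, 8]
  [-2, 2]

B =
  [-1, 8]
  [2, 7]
A ⊗ B =
  [2, 11]
  [-3, 6]

Apply the min-plus product entry-by-entry:
  C[0][0] = min over k of (A[0][0] + B[0][0] = 3 + -1 = 2, A[0][1] + B[1][0] = 8 + 2 = 10) = 2 (attained at k = 0)
  C[0][1] = min over k of (A[0][0] + B[0][1] = 3 + 8 = 11, A[0][1] + B[1][1] = 8 + 7 = 15) = 11 (attained at k = 0)
  C[1][0] = min over k of (A[1][0] + B[0][0] = -2 + -1 = -3, A[1][1] + B[1][0] = 2 + 2 = 4) = -3 (attained at k = 0)
  C[1][1] = min over k of (A[1][0] + B[0][1] = -2 + 8 = 6, A[1][1] + B[1][1] = 2 + 7 = 9) = 6 (attained at k = 0)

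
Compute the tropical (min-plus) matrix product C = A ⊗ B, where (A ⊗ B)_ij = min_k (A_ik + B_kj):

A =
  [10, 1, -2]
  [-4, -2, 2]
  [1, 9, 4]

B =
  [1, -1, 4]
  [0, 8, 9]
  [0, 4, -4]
A ⊗ B =
  [-2, 2, -6]
  [-3, -5, -2]
  [2, 0, 0]

Apply the min-plus product entry-by-entry:
  C[0][0] = min over k of (A[0][0] + B[0][0] = 10 + 1 = 11, A[0][1] + B[1][0] = 1 + 0 = 1, A[0][2] + B[2][0] = -2 + 0 = -2) = -2 (attained at k = 2)
  C[0][1] = min over k of (A[0][0] + B[0][1] = 10 + -1 = 9, A[0][1] + B[1][1] = 1 + 8 = 9, A[0][2] + B[2][1] = -2 + 4 = 2) = 2 (attained at k = 2)
  C[0][2] = min over k of (A[0][0] + B[0][2] = 10 + 4 = 14, A[0][1] + B[1][2] = 1 + 9 = 10, A[0][2] + B[2][2] = -2 + -4 = -6) = -6 (attained at k = 2)
  C[1][0] = min over k of (A[1][0] + B[0][0] = -4 + 1 = -3, A[1][1] + B[1][0] = -2 + 0 = -2, A[1][2] + B[2][0] = 2 + 0 = 2) = -3 (attained at k = 0)
  C[1][1] = min over k of (A[1][0] + B[0][1] = -4 + -1 = -5, A[1][1] + B[1][1] = -2 + 8 = 6, A[1][2] + B[2][1] = 2 + 4 = 6) = -5 (attained at k = 0)
  C[1][2] = min over k of (A[1][0] + B[0][2] = -4 + 4 = 0, A[1][1] + B[1][2] = -2 + 9 = 7, A[1][2] + B[2][2] = 2 + -4 = -2) = -2 (attained at k = 2)
  C[2][0] = min over k of (A[2][0] + B[0][0] = 1 + 1 = 2, A[2][1] + B[1][0] = 9 + 0 = 9, A[2][2] + B[2][0] = 4 + 0 = 4) = 2 (attained at k = 0)
  C[2][1] = min over k of (A[2][0] + B[0][1] = 1 + -1 = 0, A[2][1] + B[1][1] = 9 + 8 = 17, A[2][2] + B[2][1] = 4 + 4 = 8) = 0 (attained at k = 0)
  C[2][2] = min over k of (A[2][0] + B[0][2] = 1 + 4 = 5, A[2][1] + B[1][2] = 9 + 9 = 18, A[2][2] + B[2][2] = 4 + -4 = 0) = 0 (attained at k = 2)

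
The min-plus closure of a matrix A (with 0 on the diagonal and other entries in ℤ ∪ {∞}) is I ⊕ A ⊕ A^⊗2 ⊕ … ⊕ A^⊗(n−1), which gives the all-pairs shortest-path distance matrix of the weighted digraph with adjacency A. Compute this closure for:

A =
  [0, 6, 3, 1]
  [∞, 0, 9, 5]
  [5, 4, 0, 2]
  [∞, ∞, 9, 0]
Closure =
  [0, 6, 3, 1]
  [14, 0, 9, 5]
  [5, 4, 0, 2]
  [14, 13, 9, 0]

This is the Floyd-Warshall all-pairs shortest-path computation. For each intermediate vertex k = 0, 1, …, 3, update dist[i][j] ← min(dist[i][j], dist[i][k] + dist[k][j]). The final matrix gives, for each (i, j), the minimum total weight of any directed path from i to j (possibly empty when i = j).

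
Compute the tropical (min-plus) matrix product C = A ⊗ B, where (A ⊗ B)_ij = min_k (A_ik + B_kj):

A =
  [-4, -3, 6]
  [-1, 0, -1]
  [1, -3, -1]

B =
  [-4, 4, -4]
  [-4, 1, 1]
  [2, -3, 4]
A ⊗ B =
  [-8, -2, -8]
  [-5, -4, -5]
  [-7, -4, -3]

Apply the min-plus product entry-by-entry:
  C[0][0] = min over k of (A[0][0] + B[0][0] = -4 + -4 = -8, A[0][1] + B[1][0] = -3 + -4 = -7, A[0][2] + B[2][0] = 6 + 2 = 8) = -8 (attained at k = 0)
  C[0][1] = min over k of (A[0][0] + B[0][1] = -4 + 4 = 0, A[0][1] + B[1][1] = -3 + 1 = -2, A[0][2] + B[2][1] = 6 + -3 = 3) = -2 (attained at k = 1)
  C[0][2] = min over k of (A[0][0] + B[0][2] = -4 + -4 = -8, A[0][1] + B[1][2] = -3 + 1 = -2, A[0][2] + B[2][2] = 6 + 4 = 10) = -8 (attained at k = 0)
  C[1][0] = min over k of (A[1][0] + B[0][0] = -1 + -4 = -5, A[1][1] + B[1][0] = 0 + -4 = -4, A[1][2] + B[2][0] = -1 + 2 = 1) = -5 (attained at k = 0)
  C[1][1] = min over k of (A[1][0] + B[0][1] = -1 + 4 = 3, A[1][1] + B[1][1] = 0 + 1 = 1, A[1][2] + B[2][1] = -1 + -3 = -4) = -4 (attained at k = 2)
  C[1][2] = min over k of (A[1][0] + B[0][2] = -1 + -4 = -5, A[1][1] + B[1][2] = 0 + 1 = 1, A[1][2] + B[2][2] = -1 + 4 = 3) = -5 (attained at k = 0)
  C[2][0] = min over k of (A[2][0] + B[0][0] = 1 + -4 = -3, A[2][1] + B[1][0] = -3 + -4 = -7, A[2][2] + B[2][0] = -1 + 2 = 1) = -7 (attained at k = 1)
  C[2][1] = min over k of (A[2][0] + B[0][1] = 1 + 4 = 5, A[2][1] + B[1][1] = -3 + 1 = -2, A[2][2] + B[2][1] = -1 + -3 = -4) = -4 (attained at k = 2)
  C[2][2] = min over k of (A[2][0] + B[0][2] = 1 + -4 = -3, A[2][1] + B[1][2] = -3 + 1 = -2, A[2][2] + B[2][2] = -1 + 4 = 3) = -3 (attained at k = 0)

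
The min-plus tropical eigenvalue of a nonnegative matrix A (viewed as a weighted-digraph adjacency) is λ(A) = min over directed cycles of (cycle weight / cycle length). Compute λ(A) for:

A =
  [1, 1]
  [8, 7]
λ(A) = 1

Enumerate directed cycles and compute their means (weight / length). Sample:
  cycle 0 → 0: weight = 1, length = 1, mean = 1/1 ≈ 1.000
  cycle 1 → 1: weight = 7, length = 1, mean = 7/1 ≈ 7.000
  cycle 0 → 1 → 0: weight = 9, length = 2, mean = 9/2 ≈ 4.500
  cycle 1 → 0 → 1: weight = 9, length = 2, mean = 9/2 ≈ 4.500
Minimum mean = 1.000, attained e.g. along the cycle 0 → 0 with weight 1 and length 1. So λ(A) = 1/1 = 1.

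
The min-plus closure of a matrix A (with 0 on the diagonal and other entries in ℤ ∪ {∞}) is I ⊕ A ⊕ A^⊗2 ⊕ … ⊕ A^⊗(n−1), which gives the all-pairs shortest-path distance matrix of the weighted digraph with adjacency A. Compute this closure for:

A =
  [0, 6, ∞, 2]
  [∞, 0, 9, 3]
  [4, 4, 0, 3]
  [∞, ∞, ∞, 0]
Closure =
  [0, 6, 15, 2]
  [13, 0, 9, 3]
  [4, 4, 0, 3]
  [∞, ∞, ∞, 0]

This is the Floyd-Warshall all-pairs shortest-path computation. For each intermediate vertex k = 0, 1, …, 3, update dist[i][j] ← min(dist[i][j], dist[i][k] + dist[k][j]). The final matrix gives, for each (i, j), the minimum total weight of any directed path from i to j (possibly empty when i = j).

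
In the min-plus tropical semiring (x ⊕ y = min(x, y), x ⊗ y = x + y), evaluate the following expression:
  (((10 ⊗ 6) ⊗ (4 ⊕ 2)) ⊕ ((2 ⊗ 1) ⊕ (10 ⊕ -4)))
(((10 ⊗ 6) ⊗ (4 ⊕ 2)) ⊕ ((2 ⊗ 1) ⊕ (10 ⊕ -4))) = -4

Expand innermost to outermost. Recall ⊕ takes the minimum of its arguments and ⊗ takes their sum. Working out the expression (((10 ⊗ 6) ⊗ (4 ⊕ 2)) ⊕ ((2 ⊗ 1) ⊕ (10 ⊕ -4))) gives -4.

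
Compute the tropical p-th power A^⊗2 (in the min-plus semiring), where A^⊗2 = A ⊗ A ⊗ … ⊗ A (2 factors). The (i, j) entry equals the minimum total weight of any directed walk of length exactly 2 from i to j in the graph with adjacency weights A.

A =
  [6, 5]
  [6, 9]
A^⊗2 =
  [11, 11]
  [12, 11]

Each entry (A^⊗2)_ij equals the minimum over all length-2 walks i = v_0 → v_1 → … → v_2 = j of Σ_t A[v_t][v_{t+1}]. For example, for (i, j) = (0, 1) we minimise over 2 possible intermediate vertex sequences; the minimum is 11, attained along the walk 0 → 0 → 1.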